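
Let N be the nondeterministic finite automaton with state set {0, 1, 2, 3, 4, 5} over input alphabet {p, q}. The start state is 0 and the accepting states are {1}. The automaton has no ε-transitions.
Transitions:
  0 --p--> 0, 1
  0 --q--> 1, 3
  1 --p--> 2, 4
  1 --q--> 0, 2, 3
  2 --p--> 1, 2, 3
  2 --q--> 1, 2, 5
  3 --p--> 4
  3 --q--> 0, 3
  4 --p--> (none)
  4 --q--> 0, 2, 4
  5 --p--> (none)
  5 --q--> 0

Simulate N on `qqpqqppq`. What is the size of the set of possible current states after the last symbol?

Start: {0}
read q: {1, 3}
read q: {0, 2, 3}
read p: {0, 1, 2, 3, 4}
read q: {0, 1, 2, 3, 4, 5}
read q: {0, 1, 2, 3, 4, 5}
read p: {0, 1, 2, 3, 4}
read p: {0, 1, 2, 3, 4}
read q: {0, 1, 2, 3, 4, 5}
Final reachable set {0, 1, 2, 3, 4, 5} has 6 states.

6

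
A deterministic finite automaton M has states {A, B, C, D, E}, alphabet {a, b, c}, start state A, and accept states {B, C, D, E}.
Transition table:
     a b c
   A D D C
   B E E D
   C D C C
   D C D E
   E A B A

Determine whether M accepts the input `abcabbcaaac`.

accepted

A --a--> D
D --b--> D
D --c--> E
E --a--> A
A --b--> D
D --b--> D
D --c--> E
E --a--> A
A --a--> D
D --a--> C
C --c--> C
End in state C, which is an accepting state.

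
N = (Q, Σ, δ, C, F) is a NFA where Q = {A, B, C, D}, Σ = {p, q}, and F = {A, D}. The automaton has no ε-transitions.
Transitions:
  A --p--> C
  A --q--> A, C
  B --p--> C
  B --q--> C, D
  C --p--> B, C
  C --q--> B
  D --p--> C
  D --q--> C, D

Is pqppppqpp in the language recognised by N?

rejected

Start: {C}
read p: {B, C}
read q: {B, C, D}
read p: {B, C}
read p: {B, C}
read p: {B, C}
read p: {B, C}
read q: {B, C, D}
read p: {B, C}
read p: {B, C}
Reachable ∩ accepting = {} — empty.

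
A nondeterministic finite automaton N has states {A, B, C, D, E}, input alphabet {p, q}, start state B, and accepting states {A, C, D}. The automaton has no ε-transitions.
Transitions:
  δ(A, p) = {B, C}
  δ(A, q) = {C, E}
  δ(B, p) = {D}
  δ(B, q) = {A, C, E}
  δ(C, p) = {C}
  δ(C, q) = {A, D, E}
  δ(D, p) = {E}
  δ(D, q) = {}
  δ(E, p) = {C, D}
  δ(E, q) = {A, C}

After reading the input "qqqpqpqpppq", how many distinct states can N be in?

4

Start: {B}
read q: {A, C, E}
read q: {A, C, D, E}
read q: {A, C, D, E}
read p: {B, C, D, E}
read q: {A, C, D, E}
read p: {B, C, D, E}
read q: {A, C, D, E}
read p: {B, C, D, E}
read p: {C, D, E}
read p: {C, D, E}
read q: {A, C, D, E}
Final reachable set {A, C, D, E} has 4 states.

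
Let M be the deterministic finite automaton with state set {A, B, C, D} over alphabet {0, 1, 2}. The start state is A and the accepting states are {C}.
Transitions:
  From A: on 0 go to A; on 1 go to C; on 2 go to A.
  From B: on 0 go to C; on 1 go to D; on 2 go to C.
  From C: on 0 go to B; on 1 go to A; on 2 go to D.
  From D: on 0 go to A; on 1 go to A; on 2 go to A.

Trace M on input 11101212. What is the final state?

D

A --1--> C
C --1--> A
A --1--> C
C --0--> B
B --1--> D
D --2--> A
A --1--> C
C --2--> D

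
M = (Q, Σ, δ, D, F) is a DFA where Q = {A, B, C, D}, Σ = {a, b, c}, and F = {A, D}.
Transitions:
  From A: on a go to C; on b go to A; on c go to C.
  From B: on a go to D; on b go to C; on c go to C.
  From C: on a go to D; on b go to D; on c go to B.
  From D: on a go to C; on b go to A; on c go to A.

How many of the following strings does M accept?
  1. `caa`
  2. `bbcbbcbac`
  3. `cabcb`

2

`caa`: accepted
`bbcbbcbac`: rejected
`cabcb`: accepted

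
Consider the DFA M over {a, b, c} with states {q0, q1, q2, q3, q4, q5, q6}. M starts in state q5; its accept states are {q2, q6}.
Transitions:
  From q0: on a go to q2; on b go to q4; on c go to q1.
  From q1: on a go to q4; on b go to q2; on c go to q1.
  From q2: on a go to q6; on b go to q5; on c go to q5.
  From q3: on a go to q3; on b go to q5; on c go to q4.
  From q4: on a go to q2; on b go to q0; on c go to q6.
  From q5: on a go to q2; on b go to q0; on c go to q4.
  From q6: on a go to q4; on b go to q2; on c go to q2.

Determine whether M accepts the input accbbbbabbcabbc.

accepted

q5 --a--> q2
q2 --c--> q5
q5 --c--> q4
q4 --b--> q0
q0 --b--> q4
q4 --b--> q0
q0 --b--> q4
q4 --a--> q2
q2 --b--> q5
q5 --b--> q0
q0 --c--> q1
q1 --a--> q4
q4 --b--> q0
q0 --b--> q4
q4 --c--> q6
End in state q6, which is an accepting state.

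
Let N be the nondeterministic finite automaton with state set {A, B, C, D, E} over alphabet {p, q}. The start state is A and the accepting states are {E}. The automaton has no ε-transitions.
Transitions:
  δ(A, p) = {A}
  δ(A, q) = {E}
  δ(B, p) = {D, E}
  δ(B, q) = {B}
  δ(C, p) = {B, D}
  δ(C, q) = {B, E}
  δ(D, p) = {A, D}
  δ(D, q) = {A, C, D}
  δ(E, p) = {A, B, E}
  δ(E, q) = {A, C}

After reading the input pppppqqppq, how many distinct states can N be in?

4

Start: {A}
read p: {A}
read p: {A}
read p: {A}
read p: {A}
read p: {A}
read q: {E}
read q: {A, C}
read p: {A, B, D}
read p: {A, D, E}
read q: {A, C, D, E}
Final reachable set {A, C, D, E} has 4 states.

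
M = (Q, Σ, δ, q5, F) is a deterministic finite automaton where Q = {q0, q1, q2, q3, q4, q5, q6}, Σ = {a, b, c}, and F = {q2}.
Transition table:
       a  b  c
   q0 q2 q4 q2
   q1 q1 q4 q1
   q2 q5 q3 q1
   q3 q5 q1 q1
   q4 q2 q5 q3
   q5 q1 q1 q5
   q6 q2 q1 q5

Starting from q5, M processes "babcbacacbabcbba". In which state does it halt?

q5 --b--> q1
q1 --a--> q1
q1 --b--> q4
q4 --c--> q3
q3 --b--> q1
q1 --a--> q1
q1 --c--> q1
q1 --a--> q1
q1 --c--> q1
q1 --b--> q4
q4 --a--> q2
q2 --b--> q3
q3 --c--> q1
q1 --b--> q4
q4 --b--> q5
q5 --a--> q1

q1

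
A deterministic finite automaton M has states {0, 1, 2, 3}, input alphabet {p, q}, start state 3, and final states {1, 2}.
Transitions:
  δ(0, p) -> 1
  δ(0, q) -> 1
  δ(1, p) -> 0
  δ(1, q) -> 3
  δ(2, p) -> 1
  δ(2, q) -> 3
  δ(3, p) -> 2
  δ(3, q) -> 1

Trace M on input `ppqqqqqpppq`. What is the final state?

3 --p--> 2
2 --p--> 1
1 --q--> 3
3 --q--> 1
1 --q--> 3
3 --q--> 1
1 --q--> 3
3 --p--> 2
2 --p--> 1
1 --p--> 0
0 --q--> 1

1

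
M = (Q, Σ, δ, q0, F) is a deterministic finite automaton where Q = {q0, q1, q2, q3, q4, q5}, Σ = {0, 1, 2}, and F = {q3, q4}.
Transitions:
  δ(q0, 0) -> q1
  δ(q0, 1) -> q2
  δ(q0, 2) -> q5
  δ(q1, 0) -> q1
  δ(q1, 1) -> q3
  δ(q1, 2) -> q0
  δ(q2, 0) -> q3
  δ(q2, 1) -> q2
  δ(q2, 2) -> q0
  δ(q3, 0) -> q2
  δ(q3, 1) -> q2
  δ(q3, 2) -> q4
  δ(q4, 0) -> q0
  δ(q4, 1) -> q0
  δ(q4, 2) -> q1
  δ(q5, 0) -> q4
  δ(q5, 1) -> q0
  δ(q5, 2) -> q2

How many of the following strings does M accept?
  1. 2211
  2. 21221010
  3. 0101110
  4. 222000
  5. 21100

2211: rejected
21221010: accepted
0101110: accepted
222000: rejected
21100: rejected

2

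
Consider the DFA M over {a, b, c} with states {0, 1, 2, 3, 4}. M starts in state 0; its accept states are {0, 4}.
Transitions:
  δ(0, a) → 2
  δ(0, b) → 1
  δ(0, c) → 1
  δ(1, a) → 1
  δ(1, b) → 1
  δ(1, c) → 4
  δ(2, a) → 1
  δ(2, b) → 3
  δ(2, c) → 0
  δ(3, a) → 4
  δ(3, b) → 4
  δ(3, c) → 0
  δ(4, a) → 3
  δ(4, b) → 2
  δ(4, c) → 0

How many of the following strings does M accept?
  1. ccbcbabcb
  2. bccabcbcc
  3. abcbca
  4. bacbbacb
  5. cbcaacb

ccbcbabcb: rejected
bccabcbcc: accepted
abcbca: rejected
bacbbacb: rejected
cbcaacb: rejected

1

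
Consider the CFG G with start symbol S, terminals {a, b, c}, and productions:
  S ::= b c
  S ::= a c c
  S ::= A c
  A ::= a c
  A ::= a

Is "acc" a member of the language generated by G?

S ⇒ Ac ⇒ acc

yes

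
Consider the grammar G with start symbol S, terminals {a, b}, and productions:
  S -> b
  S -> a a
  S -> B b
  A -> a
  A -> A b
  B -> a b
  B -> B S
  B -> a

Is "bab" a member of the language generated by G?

no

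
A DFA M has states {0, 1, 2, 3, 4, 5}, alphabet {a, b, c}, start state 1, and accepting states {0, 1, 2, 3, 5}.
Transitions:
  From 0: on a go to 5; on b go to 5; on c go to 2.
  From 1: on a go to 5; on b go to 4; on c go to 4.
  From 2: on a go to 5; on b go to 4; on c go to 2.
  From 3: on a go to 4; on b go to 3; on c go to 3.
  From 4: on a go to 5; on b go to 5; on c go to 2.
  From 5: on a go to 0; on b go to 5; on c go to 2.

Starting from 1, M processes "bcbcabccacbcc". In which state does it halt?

2

1 --b--> 4
4 --c--> 2
2 --b--> 4
4 --c--> 2
2 --a--> 5
5 --b--> 5
5 --c--> 2
2 --c--> 2
2 --a--> 5
5 --c--> 2
2 --b--> 4
4 --c--> 2
2 --c--> 2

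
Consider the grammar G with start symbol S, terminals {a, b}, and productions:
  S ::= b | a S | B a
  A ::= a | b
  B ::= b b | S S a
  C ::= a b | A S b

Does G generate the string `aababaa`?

S ⇒ Ba ⇒ SSaa ⇒ aSSaa ⇒ aaSSaa ⇒ aabSaa ⇒ aabaSaa ⇒ aababaa

yes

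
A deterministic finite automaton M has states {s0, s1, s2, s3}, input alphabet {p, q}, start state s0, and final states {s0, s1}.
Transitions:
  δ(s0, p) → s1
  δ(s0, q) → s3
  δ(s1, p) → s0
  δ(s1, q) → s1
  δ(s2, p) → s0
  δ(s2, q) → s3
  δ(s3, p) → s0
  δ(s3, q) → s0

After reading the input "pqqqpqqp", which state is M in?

s1

s0 --p--> s1
s1 --q--> s1
s1 --q--> s1
s1 --q--> s1
s1 --p--> s0
s0 --q--> s3
s3 --q--> s0
s0 --p--> s1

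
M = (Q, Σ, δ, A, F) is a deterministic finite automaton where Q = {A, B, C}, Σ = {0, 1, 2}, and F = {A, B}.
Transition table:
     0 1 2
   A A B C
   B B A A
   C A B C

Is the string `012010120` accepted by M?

accepted

A --0--> A
A --1--> B
B --2--> A
A --0--> A
A --1--> B
B --0--> B
B --1--> A
A --2--> C
C --0--> A
End in state A, which is an accepting state.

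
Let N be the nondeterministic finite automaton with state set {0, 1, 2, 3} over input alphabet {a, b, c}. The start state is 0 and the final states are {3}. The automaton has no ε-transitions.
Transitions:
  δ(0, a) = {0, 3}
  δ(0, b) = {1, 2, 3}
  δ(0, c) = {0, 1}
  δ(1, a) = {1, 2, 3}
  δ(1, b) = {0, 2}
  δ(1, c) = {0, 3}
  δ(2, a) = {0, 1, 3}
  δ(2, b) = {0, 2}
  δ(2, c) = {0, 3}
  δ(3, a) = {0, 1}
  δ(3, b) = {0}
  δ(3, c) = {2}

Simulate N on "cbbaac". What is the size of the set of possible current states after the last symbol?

4

Start: {0}
read c: {0, 1}
read b: {0, 1, 2, 3}
read b: {0, 1, 2, 3}
read a: {0, 1, 2, 3}
read a: {0, 1, 2, 3}
read c: {0, 1, 2, 3}
Final reachable set {0, 1, 2, 3} has 4 states.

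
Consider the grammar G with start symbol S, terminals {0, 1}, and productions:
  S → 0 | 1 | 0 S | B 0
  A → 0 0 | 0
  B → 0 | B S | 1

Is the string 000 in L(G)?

S ⇒ 0S ⇒ 00S ⇒ 000

yes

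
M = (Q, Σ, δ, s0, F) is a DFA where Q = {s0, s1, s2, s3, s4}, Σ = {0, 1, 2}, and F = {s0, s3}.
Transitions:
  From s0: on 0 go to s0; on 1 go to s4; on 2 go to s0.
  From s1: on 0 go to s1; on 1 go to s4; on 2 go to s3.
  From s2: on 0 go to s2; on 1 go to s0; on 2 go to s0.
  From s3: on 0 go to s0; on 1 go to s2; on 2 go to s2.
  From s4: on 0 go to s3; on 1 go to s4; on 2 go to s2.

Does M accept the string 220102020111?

rejected

s0 --2--> s0
s0 --2--> s0
s0 --0--> s0
s0 --1--> s4
s4 --0--> s3
s3 --2--> s2
s2 --0--> s2
s2 --2--> s0
s0 --0--> s0
s0 --1--> s4
s4 --1--> s4
s4 --1--> s4
End in state s4, which is not an accepting state.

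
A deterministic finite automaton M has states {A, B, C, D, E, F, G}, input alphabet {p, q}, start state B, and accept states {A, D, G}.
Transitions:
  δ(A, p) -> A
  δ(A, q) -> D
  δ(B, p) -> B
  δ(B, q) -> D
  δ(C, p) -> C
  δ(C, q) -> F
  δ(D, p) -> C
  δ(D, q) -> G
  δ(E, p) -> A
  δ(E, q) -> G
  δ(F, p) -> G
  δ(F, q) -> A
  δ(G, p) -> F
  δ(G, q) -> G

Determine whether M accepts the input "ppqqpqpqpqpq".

accepted

B --p--> B
B --p--> B
B --q--> D
D --q--> G
G --p--> F
F --q--> A
A --p--> A
A --q--> D
D --p--> C
C --q--> F
F --p--> G
G --q--> G
End in state G, which is an accepting state.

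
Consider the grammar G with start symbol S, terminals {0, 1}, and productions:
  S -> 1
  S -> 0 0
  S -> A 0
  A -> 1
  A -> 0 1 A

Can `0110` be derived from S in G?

S ⇒ A0 ⇒ 01A0 ⇒ 0110

yes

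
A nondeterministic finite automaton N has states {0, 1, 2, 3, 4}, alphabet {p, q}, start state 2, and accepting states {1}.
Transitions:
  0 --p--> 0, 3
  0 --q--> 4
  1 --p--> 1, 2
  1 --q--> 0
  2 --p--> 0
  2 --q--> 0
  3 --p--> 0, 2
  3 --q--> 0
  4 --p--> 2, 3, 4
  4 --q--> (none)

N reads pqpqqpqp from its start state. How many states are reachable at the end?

Start: {2}
read p: {0}
read q: {4}
read p: {2, 3, 4}
read q: {0}
read q: {4}
read p: {2, 3, 4}
read q: {0}
read p: {0, 3}
Final reachable set {0, 3} has 2 states.

2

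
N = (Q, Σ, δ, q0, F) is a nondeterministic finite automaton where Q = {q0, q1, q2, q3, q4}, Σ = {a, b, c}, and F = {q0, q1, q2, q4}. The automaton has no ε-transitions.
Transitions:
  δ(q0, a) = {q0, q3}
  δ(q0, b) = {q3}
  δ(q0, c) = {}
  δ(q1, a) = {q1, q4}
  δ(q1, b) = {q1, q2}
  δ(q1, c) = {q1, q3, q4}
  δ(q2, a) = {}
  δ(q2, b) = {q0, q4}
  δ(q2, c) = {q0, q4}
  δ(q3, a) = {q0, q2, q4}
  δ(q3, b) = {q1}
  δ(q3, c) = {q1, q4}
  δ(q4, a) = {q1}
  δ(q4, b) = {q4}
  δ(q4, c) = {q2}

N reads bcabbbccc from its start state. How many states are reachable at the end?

Start: {q0}
read b: {q3}
read c: {q1, q4}
read a: {q1, q4}
read b: {q1, q2, q4}
read b: {q0, q1, q2, q4}
read b: {q0, q1, q2, q3, q4}
read c: {q0, q1, q2, q3, q4}
read c: {q0, q1, q2, q3, q4}
read c: {q0, q1, q2, q3, q4}
Final reachable set {q0, q1, q2, q3, q4} has 5 states.

5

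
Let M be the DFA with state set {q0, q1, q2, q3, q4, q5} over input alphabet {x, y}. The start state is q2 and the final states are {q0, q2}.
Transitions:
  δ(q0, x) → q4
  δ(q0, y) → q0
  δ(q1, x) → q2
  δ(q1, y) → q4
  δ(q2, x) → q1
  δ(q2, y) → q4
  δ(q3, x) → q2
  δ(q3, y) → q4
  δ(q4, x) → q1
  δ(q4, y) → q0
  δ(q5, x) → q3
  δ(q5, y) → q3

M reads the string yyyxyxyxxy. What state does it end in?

q4

q2 --y--> q4
q4 --y--> q0
q0 --y--> q0
q0 --x--> q4
q4 --y--> q0
q0 --x--> q4
q4 --y--> q0
q0 --x--> q4
q4 --x--> q1
q1 --y--> q4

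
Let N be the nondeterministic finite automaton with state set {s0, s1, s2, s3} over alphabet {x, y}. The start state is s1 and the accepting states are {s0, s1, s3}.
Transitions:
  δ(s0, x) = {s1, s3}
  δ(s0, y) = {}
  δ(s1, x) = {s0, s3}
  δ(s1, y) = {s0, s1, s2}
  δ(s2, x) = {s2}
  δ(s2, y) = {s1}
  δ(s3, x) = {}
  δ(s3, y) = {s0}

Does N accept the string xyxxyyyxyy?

Start: {s1}
read x: {s0, s3}
read y: {s0}
read x: {s1, s3}
read x: {s0, s3}
read y: {s0}
read y: {}
The reachable set is empty and stays empty for the remaining 4 symbols.
Reachable ∩ accepting = {} — empty.

rejected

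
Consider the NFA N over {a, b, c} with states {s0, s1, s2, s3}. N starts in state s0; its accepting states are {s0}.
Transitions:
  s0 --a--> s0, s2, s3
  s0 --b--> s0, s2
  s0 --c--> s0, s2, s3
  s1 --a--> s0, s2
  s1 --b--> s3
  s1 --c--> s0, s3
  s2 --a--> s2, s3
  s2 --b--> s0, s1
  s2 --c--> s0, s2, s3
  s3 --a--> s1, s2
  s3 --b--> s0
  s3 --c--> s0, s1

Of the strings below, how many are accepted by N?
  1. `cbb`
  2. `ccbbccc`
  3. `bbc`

3

`cbb`: accepted
`ccbbccc`: accepted
`bbc`: accepted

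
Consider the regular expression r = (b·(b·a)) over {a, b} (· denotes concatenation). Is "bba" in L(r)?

Split as b·ba: b matches b and (b·a) matches ba.

yes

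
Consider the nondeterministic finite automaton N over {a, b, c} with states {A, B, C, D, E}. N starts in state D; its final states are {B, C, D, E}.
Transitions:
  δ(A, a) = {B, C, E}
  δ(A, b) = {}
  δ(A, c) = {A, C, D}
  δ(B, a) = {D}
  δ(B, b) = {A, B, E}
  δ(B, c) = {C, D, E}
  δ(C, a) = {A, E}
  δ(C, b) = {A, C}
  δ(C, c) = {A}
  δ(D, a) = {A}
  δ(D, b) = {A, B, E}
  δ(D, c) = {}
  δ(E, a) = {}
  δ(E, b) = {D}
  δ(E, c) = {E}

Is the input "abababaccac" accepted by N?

rejected

Start: {D}
read a: {A}
read b: {}
The reachable set is empty and stays empty for the remaining 9 symbols.
Reachable ∩ accepting = {} — empty.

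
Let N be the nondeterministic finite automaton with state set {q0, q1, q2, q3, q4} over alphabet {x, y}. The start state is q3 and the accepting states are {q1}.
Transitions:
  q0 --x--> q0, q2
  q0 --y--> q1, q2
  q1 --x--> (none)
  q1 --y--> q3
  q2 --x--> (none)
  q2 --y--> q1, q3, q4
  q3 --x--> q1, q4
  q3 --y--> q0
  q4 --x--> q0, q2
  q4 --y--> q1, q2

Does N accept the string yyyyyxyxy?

Start: {q3}
read y: {q0}
read y: {q1, q2}
read y: {q1, q3, q4}
read y: {q0, q1, q2, q3}
read y: {q0, q1, q2, q3, q4}
read x: {q0, q1, q2, q4}
read y: {q1, q2, q3, q4}
read x: {q0, q1, q2, q4}
read y: {q1, q2, q3, q4}
Reachable ∩ accepting = {q1} — nonempty.

accepted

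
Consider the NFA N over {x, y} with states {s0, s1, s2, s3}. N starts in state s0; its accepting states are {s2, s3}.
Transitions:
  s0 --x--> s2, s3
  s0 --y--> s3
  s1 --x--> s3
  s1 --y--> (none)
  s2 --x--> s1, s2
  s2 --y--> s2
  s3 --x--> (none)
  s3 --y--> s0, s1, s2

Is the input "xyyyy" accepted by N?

accepted

Start: {s0}
read x: {s2, s3}
read y: {s0, s1, s2}
read y: {s2, s3}
read y: {s0, s1, s2}
read y: {s2, s3}
Reachable ∩ accepting = {s2, s3} — nonempty.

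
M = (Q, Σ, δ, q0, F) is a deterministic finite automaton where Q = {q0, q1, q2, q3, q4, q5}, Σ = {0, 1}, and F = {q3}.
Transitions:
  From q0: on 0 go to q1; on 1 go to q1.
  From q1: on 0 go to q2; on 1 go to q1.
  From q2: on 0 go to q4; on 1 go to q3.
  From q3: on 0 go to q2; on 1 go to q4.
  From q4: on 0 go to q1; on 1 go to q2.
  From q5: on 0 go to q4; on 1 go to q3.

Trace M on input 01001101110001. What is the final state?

q3

q0 --0--> q1
q1 --1--> q1
q1 --0--> q2
q2 --0--> q4
q4 --1--> q2
q2 --1--> q3
q3 --0--> q2
q2 --1--> q3
q3 --1--> q4
q4 --1--> q2
q2 --0--> q4
q4 --0--> q1
q1 --0--> q2
q2 --1--> q3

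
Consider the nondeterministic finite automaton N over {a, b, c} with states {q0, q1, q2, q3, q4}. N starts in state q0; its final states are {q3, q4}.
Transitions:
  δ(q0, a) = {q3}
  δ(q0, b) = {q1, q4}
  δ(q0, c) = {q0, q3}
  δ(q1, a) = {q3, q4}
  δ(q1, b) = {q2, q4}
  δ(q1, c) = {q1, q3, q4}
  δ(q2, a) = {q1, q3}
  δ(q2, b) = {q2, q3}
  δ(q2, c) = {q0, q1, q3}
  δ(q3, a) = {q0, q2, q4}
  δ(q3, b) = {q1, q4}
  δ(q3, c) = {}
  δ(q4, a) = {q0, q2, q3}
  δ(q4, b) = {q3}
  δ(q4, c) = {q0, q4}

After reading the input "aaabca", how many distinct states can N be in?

Start: {q0}
read a: {q3}
read a: {q0, q2, q4}
read a: {q0, q1, q2, q3}
read b: {q1, q2, q3, q4}
read c: {q0, q1, q3, q4}
read a: {q0, q2, q3, q4}
Final reachable set {q0, q2, q3, q4} has 4 states.

4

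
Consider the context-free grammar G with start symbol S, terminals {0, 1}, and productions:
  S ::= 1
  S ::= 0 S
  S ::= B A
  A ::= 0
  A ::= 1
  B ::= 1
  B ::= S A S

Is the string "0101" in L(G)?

no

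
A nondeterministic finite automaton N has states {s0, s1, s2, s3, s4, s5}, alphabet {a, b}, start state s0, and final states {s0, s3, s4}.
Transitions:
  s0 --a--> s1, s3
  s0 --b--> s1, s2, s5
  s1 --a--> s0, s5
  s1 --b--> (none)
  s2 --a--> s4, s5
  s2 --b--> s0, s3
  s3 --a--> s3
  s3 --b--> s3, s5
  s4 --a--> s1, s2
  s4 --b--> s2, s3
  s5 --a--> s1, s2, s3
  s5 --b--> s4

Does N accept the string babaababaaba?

Start: {s0}
read b: {s1, s2, s5}
read a: {s0, s1, s2, s3, s4, s5}
read b: {s0, s1, s2, s3, s4, s5}
read a: {s0, s1, s2, s3, s4, s5}
read a: {s0, s1, s2, s3, s4, s5}
read b: {s0, s1, s2, s3, s4, s5}
read a: {s0, s1, s2, s3, s4, s5}
read b: {s0, s1, s2, s3, s4, s5}
read a: {s0, s1, s2, s3, s4, s5}
read a: {s0, s1, s2, s3, s4, s5}
read b: {s0, s1, s2, s3, s4, s5}
read a: {s0, s1, s2, s3, s4, s5}
Reachable ∩ accepting = {s0, s3, s4} — nonempty.

accepted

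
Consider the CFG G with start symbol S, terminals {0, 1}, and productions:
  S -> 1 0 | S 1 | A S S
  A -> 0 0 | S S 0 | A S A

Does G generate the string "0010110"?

yes

S ⇒ ASS ⇒ 00SS ⇒ 00S1S ⇒ 00101S ⇒ 0010110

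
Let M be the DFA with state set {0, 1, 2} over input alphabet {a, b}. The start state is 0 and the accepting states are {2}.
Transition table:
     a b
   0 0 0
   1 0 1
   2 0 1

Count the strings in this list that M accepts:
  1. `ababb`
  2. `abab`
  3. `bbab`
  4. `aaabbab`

`ababb`: rejected
`abab`: rejected
`bbab`: rejected
`aaabbab`: rejected

0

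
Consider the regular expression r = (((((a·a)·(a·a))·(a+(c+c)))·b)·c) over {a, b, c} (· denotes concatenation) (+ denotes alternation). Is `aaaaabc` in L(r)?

Split as aaaaab·c: ((((a·a)·(a·a))·(a+(c+c)))·b) matches aaaaab and c matches c.

yes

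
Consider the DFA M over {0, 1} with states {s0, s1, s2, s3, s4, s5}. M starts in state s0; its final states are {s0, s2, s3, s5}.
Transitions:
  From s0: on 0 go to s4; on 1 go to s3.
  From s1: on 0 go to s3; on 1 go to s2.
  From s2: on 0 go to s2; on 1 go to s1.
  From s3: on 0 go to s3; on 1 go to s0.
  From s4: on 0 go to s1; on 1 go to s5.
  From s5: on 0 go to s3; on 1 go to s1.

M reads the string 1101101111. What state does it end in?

s0 --1--> s3
s3 --1--> s0
s0 --0--> s4
s4 --1--> s5
s5 --1--> s1
s1 --0--> s3
s3 --1--> s0
s0 --1--> s3
s3 --1--> s0
s0 --1--> s3

s3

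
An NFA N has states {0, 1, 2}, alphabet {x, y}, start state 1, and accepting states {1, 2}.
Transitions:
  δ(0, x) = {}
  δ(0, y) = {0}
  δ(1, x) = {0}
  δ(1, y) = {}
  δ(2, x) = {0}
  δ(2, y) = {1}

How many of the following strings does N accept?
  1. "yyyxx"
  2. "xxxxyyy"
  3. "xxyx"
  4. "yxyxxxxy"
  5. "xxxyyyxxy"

0

"yyyxx": rejected
"xxxxyyy": rejected
"xxyx": rejected
"yxyxxxxy": rejected
"xxxyyyxxy": rejected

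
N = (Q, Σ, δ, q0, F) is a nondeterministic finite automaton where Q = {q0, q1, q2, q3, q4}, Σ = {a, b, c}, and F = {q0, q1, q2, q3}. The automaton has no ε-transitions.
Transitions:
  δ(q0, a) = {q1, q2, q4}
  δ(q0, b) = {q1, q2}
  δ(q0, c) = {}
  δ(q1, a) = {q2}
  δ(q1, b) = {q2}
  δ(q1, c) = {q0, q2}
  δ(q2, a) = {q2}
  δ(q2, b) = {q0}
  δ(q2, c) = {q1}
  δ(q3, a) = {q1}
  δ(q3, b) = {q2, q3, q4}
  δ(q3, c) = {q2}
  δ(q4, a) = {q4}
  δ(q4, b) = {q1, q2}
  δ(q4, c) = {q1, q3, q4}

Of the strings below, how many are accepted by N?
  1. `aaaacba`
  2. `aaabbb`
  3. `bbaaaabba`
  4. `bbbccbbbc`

4

`aaaacba`: accepted
`aaabbb`: accepted
`bbaaaabba`: accepted
`bbbccbbbc`: accepted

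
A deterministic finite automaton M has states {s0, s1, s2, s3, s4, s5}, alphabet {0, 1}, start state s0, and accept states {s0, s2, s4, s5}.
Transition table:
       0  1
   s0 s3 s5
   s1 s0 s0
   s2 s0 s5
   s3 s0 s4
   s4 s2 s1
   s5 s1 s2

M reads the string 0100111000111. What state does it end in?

s0

s0 --0--> s3
s3 --1--> s4
s4 --0--> s2
s2 --0--> s0
s0 --1--> s5
s5 --1--> s2
s2 --1--> s5
s5 --0--> s1
s1 --0--> s0
s0 --0--> s3
s3 --1--> s4
s4 --1--> s1
s1 --1--> s0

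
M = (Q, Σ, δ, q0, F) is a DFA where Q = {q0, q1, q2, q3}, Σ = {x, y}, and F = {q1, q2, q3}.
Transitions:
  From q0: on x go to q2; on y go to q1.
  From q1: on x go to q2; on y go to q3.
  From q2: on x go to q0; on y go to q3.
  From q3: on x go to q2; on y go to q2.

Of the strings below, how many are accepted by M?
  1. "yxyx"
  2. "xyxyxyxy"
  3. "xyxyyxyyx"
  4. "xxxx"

3

"yxyx": accepted
"xyxyxyxy": accepted
"xyxyyxyyx": accepted
"xxxx": rejected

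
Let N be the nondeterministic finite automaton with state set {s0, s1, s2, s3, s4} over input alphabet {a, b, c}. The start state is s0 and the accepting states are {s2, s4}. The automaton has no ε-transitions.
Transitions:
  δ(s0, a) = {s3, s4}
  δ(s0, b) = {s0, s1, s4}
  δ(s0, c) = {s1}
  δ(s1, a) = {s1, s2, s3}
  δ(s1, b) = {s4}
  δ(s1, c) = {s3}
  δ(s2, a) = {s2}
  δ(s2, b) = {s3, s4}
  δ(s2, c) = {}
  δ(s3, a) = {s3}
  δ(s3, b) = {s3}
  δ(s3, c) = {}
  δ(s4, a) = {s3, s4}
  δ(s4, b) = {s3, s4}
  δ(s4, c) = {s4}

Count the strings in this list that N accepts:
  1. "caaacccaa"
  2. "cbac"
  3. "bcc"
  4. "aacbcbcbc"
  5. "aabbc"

"caaacccaa": rejected
"cbac": accepted
"bcc": accepted
"aacbcbcbc": accepted
"aabbc": accepted

4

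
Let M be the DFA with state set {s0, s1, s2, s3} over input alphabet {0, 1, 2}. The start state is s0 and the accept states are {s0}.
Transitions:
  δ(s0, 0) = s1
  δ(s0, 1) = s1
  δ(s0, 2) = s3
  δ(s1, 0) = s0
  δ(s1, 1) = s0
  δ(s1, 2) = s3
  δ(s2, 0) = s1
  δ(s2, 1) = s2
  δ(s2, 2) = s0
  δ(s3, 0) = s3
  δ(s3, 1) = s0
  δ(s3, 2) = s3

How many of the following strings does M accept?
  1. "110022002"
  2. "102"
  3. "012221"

1

"110022002": rejected
"102": rejected
"012221": accepted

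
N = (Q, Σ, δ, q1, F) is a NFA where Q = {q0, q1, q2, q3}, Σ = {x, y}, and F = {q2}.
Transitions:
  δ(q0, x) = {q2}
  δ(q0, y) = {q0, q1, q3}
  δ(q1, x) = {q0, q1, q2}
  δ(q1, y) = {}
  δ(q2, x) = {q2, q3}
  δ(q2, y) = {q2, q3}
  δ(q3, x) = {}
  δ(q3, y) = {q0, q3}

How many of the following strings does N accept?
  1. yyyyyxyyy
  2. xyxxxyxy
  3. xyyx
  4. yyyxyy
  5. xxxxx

3

yyyyyxyyy: rejected
xyxxxyxy: accepted
xyyx: accepted
yyyxyy: rejected
xxxxx: accepted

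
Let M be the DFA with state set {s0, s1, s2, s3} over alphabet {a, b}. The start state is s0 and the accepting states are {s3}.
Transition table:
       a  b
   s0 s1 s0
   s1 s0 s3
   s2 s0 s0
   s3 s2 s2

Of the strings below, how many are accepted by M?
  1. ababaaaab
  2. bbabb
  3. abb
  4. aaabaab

0

ababaaaab: rejected
bbabb: rejected
abb: rejected
aaabaab: rejected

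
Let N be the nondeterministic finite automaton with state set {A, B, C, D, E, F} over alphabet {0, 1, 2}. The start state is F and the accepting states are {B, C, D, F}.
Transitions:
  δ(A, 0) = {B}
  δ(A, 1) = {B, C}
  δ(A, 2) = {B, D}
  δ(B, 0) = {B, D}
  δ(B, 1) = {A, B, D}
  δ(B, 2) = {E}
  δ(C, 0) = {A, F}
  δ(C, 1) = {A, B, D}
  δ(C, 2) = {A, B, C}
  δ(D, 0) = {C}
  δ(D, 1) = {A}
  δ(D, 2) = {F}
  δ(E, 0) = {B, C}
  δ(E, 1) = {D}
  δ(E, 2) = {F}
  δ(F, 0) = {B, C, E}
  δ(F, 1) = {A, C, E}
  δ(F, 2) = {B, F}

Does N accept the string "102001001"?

Start: {F}
read 1: {A, C, E}
read 0: {A, B, C, F}
read 2: {A, B, C, D, E, F}
read 0: {A, B, C, D, E, F}
read 0: {A, B, C, D, E, F}
read 1: {A, B, C, D, E}
read 0: {A, B, C, D, F}
read 0: {A, B, C, D, E, F}
read 1: {A, B, C, D, E}
Reachable ∩ accepting = {B, C, D} — nonempty.

accepted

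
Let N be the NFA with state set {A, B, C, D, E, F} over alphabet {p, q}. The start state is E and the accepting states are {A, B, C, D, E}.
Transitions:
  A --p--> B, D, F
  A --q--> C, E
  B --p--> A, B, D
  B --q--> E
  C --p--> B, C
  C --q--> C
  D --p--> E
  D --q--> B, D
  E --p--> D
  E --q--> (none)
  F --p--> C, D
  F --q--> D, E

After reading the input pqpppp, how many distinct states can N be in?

6

Start: {E}
read p: {D}
read q: {B, D}
read p: {A, B, D, E}
read p: {A, B, D, E, F}
read p: {A, B, C, D, E, F}
read p: {A, B, C, D, E, F}
Final reachable set {A, B, C, D, E, F} has 6 states.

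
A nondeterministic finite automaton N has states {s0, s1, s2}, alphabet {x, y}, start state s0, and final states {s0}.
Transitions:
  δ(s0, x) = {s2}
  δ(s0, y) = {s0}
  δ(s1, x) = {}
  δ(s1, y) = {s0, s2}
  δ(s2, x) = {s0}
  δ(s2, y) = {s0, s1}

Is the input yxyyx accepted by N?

Start: {s0}
read y: {s0}
read x: {s2}
read y: {s0, s1}
read y: {s0, s2}
read x: {s0, s2}
Reachable ∩ accepting = {s0} — nonempty.

accepted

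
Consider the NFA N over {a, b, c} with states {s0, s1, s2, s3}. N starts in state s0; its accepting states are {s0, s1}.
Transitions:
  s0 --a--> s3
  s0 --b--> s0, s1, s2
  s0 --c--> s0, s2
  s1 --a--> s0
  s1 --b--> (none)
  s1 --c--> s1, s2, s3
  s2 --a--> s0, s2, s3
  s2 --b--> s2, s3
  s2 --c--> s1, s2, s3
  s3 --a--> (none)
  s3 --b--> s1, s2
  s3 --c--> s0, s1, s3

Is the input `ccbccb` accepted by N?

Start: {s0}
read c: {s0, s2}
read c: {s0, s1, s2, s3}
read b: {s0, s1, s2, s3}
read c: {s0, s1, s2, s3}
read c: {s0, s1, s2, s3}
read b: {s0, s1, s2, s3}
Reachable ∩ accepting = {s0, s1} — nonempty.

accepted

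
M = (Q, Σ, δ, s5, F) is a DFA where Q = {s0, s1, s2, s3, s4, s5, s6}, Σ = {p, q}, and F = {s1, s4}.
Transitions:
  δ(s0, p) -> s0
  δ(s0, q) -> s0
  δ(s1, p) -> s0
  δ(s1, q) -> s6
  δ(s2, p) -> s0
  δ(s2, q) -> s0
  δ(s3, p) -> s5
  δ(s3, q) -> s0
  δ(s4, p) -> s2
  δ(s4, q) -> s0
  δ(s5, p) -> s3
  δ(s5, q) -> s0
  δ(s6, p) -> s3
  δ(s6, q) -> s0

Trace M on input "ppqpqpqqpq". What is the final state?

s0

s5 --p--> s3
s3 --p--> s5
s5 --q--> s0
s0 --p--> s0
s0 --q--> s0
s0 --p--> s0
s0 --q--> s0
s0 --q--> s0
s0 --p--> s0
s0 --q--> s0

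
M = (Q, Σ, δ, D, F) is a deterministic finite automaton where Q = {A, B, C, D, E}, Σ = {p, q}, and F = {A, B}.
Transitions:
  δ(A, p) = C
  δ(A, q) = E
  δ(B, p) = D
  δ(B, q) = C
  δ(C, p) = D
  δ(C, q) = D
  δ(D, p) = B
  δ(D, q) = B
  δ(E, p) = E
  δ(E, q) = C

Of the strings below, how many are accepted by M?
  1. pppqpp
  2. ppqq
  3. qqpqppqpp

2

pppqpp: accepted
ppqq: rejected
qqpqppqpp: accepted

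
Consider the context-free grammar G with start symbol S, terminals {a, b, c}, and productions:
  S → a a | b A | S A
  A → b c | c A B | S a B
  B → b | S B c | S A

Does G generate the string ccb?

no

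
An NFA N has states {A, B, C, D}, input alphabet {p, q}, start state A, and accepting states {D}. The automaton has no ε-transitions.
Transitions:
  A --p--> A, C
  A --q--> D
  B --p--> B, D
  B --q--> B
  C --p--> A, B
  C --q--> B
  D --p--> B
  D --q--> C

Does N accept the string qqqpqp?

accepted

Start: {A}
read q: {D}
read q: {C}
read q: {B}
read p: {B, D}
read q: {B, C}
read p: {A, B, D}
Reachable ∩ accepting = {D} — nonempty.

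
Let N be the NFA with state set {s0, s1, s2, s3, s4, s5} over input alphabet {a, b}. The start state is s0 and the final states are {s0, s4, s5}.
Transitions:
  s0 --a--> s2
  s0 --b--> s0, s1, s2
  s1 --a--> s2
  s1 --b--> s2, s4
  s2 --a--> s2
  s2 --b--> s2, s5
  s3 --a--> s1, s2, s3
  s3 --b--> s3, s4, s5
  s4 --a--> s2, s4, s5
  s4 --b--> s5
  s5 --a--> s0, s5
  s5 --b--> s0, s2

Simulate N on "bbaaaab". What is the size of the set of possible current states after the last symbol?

4

Start: {s0}
read b: {s0, s1, s2}
read b: {s0, s1, s2, s4, s5}
read a: {s0, s2, s4, s5}
read a: {s0, s2, s4, s5}
read a: {s0, s2, s4, s5}
read a: {s0, s2, s4, s5}
read b: {s0, s1, s2, s5}
Final reachable set {s0, s1, s2, s5} has 4 states.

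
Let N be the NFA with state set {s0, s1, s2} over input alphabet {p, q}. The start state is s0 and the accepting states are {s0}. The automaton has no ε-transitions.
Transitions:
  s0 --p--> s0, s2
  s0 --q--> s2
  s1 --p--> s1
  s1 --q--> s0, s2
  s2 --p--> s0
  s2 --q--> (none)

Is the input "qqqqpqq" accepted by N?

rejected

Start: {s0}
read q: {s2}
read q: {}
The reachable set is empty and stays empty for the remaining 5 symbols.
Reachable ∩ accepting = {} — empty.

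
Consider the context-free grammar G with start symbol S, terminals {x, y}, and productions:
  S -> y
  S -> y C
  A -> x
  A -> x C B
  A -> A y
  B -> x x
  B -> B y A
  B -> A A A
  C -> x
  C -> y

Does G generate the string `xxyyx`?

no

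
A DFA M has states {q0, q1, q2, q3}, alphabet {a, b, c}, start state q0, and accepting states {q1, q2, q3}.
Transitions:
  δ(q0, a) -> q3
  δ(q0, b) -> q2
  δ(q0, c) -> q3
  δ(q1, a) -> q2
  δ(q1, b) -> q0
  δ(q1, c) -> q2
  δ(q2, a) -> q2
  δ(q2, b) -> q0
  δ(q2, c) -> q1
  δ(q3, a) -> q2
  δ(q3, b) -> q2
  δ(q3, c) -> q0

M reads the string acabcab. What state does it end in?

q0 --a--> q3
q3 --c--> q0
q0 --a--> q3
q3 --b--> q2
q2 --c--> q1
q1 --a--> q2
q2 --b--> q0

q0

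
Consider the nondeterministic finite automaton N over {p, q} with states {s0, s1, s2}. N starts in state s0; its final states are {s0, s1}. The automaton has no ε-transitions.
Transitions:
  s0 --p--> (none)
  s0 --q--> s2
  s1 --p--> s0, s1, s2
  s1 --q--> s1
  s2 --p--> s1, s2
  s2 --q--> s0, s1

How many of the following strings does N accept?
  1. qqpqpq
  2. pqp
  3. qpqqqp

2

qqpqpq: accepted
pqp: rejected
qpqqqp: accepted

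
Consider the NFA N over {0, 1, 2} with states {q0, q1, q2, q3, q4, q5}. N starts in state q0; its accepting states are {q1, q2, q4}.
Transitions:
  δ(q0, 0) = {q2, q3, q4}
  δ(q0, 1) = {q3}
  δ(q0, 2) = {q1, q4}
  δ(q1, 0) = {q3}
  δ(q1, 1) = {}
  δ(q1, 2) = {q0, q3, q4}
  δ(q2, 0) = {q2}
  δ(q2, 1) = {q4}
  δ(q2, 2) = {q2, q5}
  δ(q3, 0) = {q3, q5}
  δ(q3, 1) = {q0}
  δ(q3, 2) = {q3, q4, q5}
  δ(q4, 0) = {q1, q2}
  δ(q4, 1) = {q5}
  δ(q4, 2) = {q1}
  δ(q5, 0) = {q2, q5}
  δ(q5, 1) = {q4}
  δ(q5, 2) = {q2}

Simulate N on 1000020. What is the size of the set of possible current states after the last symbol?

4

Start: {q0}
read 1: {q3}
read 0: {q3, q5}
read 0: {q2, q3, q5}
read 0: {q2, q3, q5}
read 0: {q2, q3, q5}
read 2: {q2, q3, q4, q5}
read 0: {q1, q2, q3, q5}
Final reachable set {q1, q2, q3, q5} has 4 states.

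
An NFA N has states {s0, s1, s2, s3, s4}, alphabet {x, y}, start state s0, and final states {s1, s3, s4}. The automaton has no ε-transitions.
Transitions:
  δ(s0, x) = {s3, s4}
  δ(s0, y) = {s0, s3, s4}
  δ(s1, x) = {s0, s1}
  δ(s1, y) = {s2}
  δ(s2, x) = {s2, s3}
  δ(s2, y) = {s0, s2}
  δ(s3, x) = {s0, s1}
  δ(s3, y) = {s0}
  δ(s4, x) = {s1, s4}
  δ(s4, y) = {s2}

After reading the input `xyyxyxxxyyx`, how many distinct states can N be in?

5

Start: {s0}
read x: {s3, s4}
read y: {s0, s2}
read y: {s0, s2, s3, s4}
read x: {s0, s1, s2, s3, s4}
read y: {s0, s2, s3, s4}
read x: {s0, s1, s2, s3, s4}
read x: {s0, s1, s2, s3, s4}
read x: {s0, s1, s2, s3, s4}
read y: {s0, s2, s3, s4}
read y: {s0, s2, s3, s4}
read x: {s0, s1, s2, s3, s4}
Final reachable set {s0, s1, s2, s3, s4} has 5 states.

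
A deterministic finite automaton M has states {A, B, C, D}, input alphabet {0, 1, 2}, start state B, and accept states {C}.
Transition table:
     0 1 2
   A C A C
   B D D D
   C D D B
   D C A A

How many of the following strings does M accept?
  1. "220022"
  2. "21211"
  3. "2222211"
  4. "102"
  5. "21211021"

1

"220022": accepted
"21211": rejected
"2222211": rejected
"102": rejected
"21211021": rejected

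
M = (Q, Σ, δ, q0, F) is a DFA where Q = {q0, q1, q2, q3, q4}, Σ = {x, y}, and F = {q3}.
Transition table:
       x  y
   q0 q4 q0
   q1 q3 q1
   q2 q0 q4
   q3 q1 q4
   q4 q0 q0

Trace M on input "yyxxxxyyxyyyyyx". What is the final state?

q0 --y--> q0
q0 --y--> q0
q0 --x--> q4
q4 --x--> q0
q0 --x--> q4
q4 --x--> q0
q0 --y--> q0
q0 --y--> q0
q0 --x--> q4
q4 --y--> q0
q0 --y--> q0
q0 --y--> q0
q0 --y--> q0
q0 --y--> q0
q0 --x--> q4

q4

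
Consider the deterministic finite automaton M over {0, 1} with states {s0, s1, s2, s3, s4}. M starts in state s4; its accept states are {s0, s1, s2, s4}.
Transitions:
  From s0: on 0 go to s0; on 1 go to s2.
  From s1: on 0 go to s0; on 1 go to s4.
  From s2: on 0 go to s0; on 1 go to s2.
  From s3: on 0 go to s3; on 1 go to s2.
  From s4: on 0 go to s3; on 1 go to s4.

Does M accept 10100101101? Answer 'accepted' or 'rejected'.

accepted

s4 --1--> s4
s4 --0--> s3
s3 --1--> s2
s2 --0--> s0
s0 --0--> s0
s0 --1--> s2
s2 --0--> s0
s0 --1--> s2
s2 --1--> s2
s2 --0--> s0
s0 --1--> s2
End in state s2, which is an accepting state.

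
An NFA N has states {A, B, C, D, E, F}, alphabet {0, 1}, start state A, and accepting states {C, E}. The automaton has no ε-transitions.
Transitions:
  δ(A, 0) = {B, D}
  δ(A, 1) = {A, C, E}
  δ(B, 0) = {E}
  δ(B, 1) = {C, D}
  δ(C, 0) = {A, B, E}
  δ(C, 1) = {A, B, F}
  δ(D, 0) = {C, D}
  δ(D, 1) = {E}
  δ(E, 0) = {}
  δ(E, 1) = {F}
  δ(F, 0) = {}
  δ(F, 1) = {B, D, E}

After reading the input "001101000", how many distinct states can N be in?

Start: {A}
read 0: {B, D}
read 0: {C, D, E}
read 1: {A, B, E, F}
read 1: {A, B, C, D, E, F}
read 0: {A, B, C, D, E}
read 1: {A, B, C, D, E, F}
read 0: {A, B, C, D, E}
read 0: {A, B, C, D, E}
read 0: {A, B, C, D, E}
Final reachable set {A, B, C, D, E} has 5 states.

5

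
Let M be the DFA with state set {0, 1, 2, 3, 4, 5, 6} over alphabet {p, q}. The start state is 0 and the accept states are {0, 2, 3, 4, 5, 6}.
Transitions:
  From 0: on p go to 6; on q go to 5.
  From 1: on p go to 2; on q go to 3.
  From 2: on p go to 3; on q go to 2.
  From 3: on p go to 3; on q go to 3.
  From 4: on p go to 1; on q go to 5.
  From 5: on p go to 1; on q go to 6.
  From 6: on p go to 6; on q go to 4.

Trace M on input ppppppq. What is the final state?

4

0 --p--> 6
6 --p--> 6
6 --p--> 6
6 --p--> 6
6 --p--> 6
6 --p--> 6
6 --q--> 4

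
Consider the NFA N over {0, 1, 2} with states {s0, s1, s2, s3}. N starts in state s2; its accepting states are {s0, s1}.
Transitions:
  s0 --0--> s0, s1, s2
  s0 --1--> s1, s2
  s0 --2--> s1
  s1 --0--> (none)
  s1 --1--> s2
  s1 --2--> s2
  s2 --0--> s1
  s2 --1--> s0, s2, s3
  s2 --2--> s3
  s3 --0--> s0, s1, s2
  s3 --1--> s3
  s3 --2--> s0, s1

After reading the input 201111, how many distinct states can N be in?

4

Start: {s2}
read 2: {s3}
read 0: {s0, s1, s2}
read 1: {s0, s1, s2, s3}
read 1: {s0, s1, s2, s3}
read 1: {s0, s1, s2, s3}
read 1: {s0, s1, s2, s3}
Final reachable set {s0, s1, s2, s3} has 4 states.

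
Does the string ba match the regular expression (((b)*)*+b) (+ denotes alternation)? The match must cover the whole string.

no

Neither ((b)*)* nor b matches ba.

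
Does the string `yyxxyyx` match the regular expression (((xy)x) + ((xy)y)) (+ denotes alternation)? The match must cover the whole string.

Neither ((xy)x) nor ((xy)y) matches yyxxyyx.

no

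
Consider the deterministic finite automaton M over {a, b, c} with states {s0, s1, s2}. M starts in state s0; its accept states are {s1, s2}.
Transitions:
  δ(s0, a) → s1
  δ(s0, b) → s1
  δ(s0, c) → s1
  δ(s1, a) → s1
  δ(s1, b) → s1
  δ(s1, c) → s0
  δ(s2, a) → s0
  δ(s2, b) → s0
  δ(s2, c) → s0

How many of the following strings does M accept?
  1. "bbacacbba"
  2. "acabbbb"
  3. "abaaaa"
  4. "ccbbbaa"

4

"bbacacbba": accepted
"acabbbb": accepted
"abaaaa": accepted
"ccbbbaa": accepted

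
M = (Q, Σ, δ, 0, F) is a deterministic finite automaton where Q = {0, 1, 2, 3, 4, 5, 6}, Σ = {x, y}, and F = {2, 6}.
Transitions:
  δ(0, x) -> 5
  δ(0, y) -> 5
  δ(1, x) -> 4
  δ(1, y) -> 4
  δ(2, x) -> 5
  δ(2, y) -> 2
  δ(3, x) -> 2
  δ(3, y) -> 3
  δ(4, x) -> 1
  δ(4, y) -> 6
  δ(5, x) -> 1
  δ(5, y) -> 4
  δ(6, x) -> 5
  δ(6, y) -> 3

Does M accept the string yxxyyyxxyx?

rejected

0 --y--> 5
5 --x--> 1
1 --x--> 4
4 --y--> 6
6 --y--> 3
3 --y--> 3
3 --x--> 2
2 --x--> 5
5 --y--> 4
4 --x--> 1
End in state 1, which is not an accepting state.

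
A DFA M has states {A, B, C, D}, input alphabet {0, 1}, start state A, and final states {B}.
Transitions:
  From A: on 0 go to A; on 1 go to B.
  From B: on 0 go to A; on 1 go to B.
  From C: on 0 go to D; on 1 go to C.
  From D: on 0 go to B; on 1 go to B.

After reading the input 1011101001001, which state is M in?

B

A --1--> B
B --0--> A
A --1--> B
B --1--> B
B --1--> B
B --0--> A
A --1--> B
B --0--> A
A --0--> A
A --1--> B
B --0--> A
A --0--> A
A --1--> B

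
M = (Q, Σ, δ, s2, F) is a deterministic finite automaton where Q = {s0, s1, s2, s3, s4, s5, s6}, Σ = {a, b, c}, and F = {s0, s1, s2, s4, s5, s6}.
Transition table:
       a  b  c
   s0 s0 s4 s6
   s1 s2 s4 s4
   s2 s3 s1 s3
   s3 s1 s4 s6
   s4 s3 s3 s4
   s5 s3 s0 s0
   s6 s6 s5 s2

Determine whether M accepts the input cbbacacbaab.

accepted

s2 --c--> s3
s3 --b--> s4
s4 --b--> s3
s3 --a--> s1
s1 --c--> s4
s4 --a--> s3
s3 --c--> s6
s6 --b--> s5
s5 --a--> s3
s3 --a--> s1
s1 --b--> s4
End in state s4, which is an accepting state.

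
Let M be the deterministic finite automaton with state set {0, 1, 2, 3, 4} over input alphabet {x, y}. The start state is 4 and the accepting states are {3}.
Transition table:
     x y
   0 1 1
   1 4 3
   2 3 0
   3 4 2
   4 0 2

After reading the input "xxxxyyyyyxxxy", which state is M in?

3

4 --x--> 0
0 --x--> 1
1 --x--> 4
4 --x--> 0
0 --y--> 1
1 --y--> 3
3 --y--> 2
2 --y--> 0
0 --y--> 1
1 --x--> 4
4 --x--> 0
0 --x--> 1
1 --y--> 3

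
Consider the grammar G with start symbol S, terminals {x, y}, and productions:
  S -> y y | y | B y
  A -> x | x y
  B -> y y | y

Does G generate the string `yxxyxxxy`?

no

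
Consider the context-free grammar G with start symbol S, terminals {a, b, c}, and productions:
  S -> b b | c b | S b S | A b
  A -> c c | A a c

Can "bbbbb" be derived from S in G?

S ⇒ SbS ⇒ bbbS ⇒ bbbbb

yes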